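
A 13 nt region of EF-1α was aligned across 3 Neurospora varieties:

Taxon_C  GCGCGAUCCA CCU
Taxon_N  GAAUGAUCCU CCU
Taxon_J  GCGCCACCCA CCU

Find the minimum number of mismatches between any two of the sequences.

Pairwise Hamming distances:
  Taxon_C vs Taxon_N: 4
  Taxon_C vs Taxon_J: 2
  Taxon_N vs Taxon_J: 6
The smallest is 2, between Taxon_C and Taxon_J.

2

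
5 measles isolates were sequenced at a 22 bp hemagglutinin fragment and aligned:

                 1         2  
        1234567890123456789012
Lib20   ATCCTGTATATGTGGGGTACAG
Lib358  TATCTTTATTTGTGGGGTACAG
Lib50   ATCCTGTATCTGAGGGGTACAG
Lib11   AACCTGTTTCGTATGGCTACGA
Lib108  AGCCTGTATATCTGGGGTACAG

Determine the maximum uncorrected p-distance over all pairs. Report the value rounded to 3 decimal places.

0.545

Pairwise Hamming distances:
  Lib20 vs Lib358: 5
  Lib20 vs Lib50: 2
  Lib20 vs Lib11: 10
  Lib20 vs Lib108: 2
  Lib358 vs Lib50: 6
  Lib358 vs Lib11: 12
  Lib358 vs Lib108: 6
  Lib50 vs Lib11: 8
  Lib50 vs Lib108: 4
  Lib11 vs Lib108: 10
The largest is 12 mismatches, between Lib358 and Lib11; p = 12/22 = 0.545.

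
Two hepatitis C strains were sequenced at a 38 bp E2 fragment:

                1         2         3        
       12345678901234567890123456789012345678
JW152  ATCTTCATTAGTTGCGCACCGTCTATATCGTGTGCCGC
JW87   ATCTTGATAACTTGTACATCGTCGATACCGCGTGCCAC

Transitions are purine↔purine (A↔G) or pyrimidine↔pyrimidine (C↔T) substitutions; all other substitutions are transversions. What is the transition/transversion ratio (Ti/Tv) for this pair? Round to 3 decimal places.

Mismatches occur at site 6 (C↔G, transversion), site 9 (T↔A, transversion), site 11 (G↔C, transversion), site 15 (C↔T, transition), site 16 (G↔A, transition), site 19 (C↔T, transition), site 24 (T↔G, transversion), site 28 (T↔C, transition), site 31 (T↔C, transition), site 37 (G↔A, transition).
Of the 10 differences, 6 transitions and 4 transversions, so Ti/Tv = 6/4 = 1.500.

1.500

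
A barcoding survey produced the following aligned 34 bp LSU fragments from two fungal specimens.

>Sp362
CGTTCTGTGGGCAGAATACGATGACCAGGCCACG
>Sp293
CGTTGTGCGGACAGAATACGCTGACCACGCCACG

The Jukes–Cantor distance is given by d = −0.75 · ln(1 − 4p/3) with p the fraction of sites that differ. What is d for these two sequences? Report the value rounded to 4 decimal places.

The sequences differ at positions 5 (C/G), 8 (T/C), 11 (G/A), 21 (A/C), 28 (G/C).
p = 5/34 = 0.147059.
d = −0.75 · ln(1 − (4/3)·0.147059) = −0.75 · ln(0.803921) = −0.75 · (-0.218254) = 0.1637.

0.1637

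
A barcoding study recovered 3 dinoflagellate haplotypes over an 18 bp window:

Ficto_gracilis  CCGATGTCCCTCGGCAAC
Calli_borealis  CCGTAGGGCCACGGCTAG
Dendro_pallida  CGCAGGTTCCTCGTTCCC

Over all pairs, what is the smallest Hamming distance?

Pairwise Hamming distances:
  Ficto_gracilis vs Calli_borealis: 7
  Ficto_gracilis vs Dendro_pallida: 8
  Calli_borealis vs Dendro_pallida: 12
The smallest is 7, between Ficto_gracilis and Calli_borealis.

7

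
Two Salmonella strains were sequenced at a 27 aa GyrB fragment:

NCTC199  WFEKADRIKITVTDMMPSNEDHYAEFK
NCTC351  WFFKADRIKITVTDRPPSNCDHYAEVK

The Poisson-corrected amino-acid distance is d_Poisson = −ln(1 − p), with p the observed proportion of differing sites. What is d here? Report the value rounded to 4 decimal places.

0.2048

Mismatches occur at site 3 (E↔F), site 15 (M↔R), site 16 (M↔P), site 20 (E↔C), site 26 (F↔V).
p = 5/27 = 0.185185.
d = −ln(1 − 0.185185) = −ln(0.814815) = 0.2048.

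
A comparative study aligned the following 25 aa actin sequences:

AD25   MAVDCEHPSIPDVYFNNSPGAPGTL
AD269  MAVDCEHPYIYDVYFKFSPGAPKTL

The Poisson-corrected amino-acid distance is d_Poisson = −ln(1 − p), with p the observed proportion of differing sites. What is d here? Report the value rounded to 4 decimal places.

The sequences differ at positions 9 (S/Y), 11 (P/Y), 16 (N/K), 17 (N/F), 23 (G/K).
p = 5/25 = 0.200000.
d = −ln(1 − 0.200000) = −ln(0.800000) = 0.2231.

0.2231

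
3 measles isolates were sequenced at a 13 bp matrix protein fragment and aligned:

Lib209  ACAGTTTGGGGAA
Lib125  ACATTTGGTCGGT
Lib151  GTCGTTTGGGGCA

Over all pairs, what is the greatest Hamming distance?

Pairwise Hamming distances:
  Lib209 vs Lib125: 6
  Lib209 vs Lib151: 4
  Lib125 vs Lib151: 9
The largest is 9, between Lib125 and Lib151.

9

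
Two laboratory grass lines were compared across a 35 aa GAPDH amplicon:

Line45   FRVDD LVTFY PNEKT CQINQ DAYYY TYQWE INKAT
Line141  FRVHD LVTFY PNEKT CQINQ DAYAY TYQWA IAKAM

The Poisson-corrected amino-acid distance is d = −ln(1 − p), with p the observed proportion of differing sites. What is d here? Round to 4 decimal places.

0.1542

The sequences differ at positions 4 (D/H), 24 (Y/A), 30 (E/A), 32 (N/A), 35 (T/M).
p = 5/35 = 0.142857.
d = −ln(1 − 0.142857) = −ln(0.857143) = 0.1542.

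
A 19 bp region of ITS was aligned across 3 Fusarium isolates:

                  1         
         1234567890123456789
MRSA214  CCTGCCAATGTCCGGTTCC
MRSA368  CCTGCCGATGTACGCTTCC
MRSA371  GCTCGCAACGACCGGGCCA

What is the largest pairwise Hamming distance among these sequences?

Pairwise Hamming distances:
  MRSA214 vs MRSA368: 3
  MRSA214 vs MRSA371: 8
  MRSA368 vs MRSA371: 11
The largest is 11, between MRSA368 and MRSA371.

11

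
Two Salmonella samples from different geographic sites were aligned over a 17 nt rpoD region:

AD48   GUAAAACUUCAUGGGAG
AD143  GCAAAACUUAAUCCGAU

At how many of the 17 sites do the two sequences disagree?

Differing sites — 2:U/C; 10:C/A; 13:G/C; 14:G/C; 17:G/U.
That gives 5 mismatches out of 17 aligned sites, so the Hamming distance is 5.

5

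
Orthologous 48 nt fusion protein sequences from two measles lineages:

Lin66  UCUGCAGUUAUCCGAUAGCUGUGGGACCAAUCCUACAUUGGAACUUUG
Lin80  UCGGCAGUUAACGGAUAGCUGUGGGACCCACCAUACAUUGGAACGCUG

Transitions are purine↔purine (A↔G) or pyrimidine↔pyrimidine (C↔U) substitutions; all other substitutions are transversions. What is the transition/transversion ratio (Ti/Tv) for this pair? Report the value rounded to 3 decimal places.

Differing sites — 3:U/G (Tv); 11:U/A (Tv); 13:C/G (Tv); 29:A/C (Tv); 31:U/C (Ti); 33:C/A (Tv); 45:U/G (Tv); 46:U/C (Ti).
Of the 8 differences, 2 transitions and 6 transversions, so Ti/Tv = 2/6 = 0.333.

0.333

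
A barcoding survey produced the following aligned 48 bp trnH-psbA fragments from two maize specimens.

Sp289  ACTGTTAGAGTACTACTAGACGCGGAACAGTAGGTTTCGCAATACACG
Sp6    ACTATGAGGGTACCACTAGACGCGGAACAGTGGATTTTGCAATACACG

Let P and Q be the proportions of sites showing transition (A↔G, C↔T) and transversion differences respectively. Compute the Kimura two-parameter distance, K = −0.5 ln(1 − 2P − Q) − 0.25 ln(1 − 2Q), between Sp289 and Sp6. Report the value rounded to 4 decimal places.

0.1686

Differing sites — 4:G/A (Ti); 6:T/G (Tv); 9:A/G (Ti); 14:T/C (Ti); 32:A/G (Ti); 34:G/A (Ti); 38:C/T (Ti).
Of the 7 differences, 6 transitions and 1 transversion over 48 sites: P = 6/48 = 0.125000, Q = 1/48 = 0.020833.
d = −0.5·ln(0.729167) − 0.25·ln(0.958334) = −0.5·(-0.315852) − 0.25·(-0.042559) = 0.1686.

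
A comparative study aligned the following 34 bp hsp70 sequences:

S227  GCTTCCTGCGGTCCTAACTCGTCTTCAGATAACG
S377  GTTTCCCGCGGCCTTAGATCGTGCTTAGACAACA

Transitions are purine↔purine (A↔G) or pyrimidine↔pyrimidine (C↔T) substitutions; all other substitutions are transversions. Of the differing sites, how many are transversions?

Differing sites — 2:C/T (Ti); 7:T/C (Ti); 12:T/C (Ti); 14:C/T (Ti); 17:A/G (Ti); 18:C/A (Tv); 23:C/G (Tv); 24:T/C (Ti); 26:C/T (Ti); 30:T/C (Ti); 34:G/A (Ti).
Of the 11 differences, 9 transitions and 2 transversions, so the answer is 2.

2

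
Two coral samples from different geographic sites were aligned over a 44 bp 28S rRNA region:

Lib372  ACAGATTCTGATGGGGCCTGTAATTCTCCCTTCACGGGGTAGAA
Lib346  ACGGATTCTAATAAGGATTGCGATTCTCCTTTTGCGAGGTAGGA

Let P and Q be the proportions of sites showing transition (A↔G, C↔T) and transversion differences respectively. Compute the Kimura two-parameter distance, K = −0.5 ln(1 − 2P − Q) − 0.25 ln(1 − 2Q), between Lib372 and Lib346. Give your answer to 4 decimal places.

0.4315

Differing sites — 3:A/G (Ti); 10:G/A (Ti); 13:G/A (Ti); 14:G/A (Ti); 17:C/A (Tv); 18:C/T (Ti); 21:T/C (Ti); 22:A/G (Ti); 30:C/T (Ti); 33:C/T (Ti); 34:A/G (Ti); 37:G/A (Ti); 43:A/G (Ti).
Of the 13 differences, 12 transitions and 1 transversion over 44 sites: P = 12/44 = 0.272727, Q = 1/44 = 0.022727.
d = −0.5·ln(0.431819) − 0.25·ln(0.954546) = −0.5·(-0.839749) − 0.25·(-0.046519) = 0.4315.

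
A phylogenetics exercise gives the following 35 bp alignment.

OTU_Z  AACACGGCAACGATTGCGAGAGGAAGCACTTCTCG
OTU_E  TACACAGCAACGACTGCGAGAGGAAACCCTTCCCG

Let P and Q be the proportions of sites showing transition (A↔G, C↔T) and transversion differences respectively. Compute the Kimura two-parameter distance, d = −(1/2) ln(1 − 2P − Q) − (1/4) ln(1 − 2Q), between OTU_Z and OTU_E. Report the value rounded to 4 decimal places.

Mismatches occur at site 1 (A↔T, transversion), site 6 (G↔A, transition), site 14 (T↔C, transition), site 26 (G↔A, transition), site 28 (A↔C, transversion), site 33 (T↔C, transition).
Of the 6 differences, 4 transitions and 2 transversions over 35 sites: P = 4/35 = 0.114286, Q = 2/35 = 0.057143.
d = −0.5·ln(0.714285) − 0.25·ln(0.885714) = −0.5·(-0.336473) − 0.25·(-0.121361) = 0.1986.

0.1986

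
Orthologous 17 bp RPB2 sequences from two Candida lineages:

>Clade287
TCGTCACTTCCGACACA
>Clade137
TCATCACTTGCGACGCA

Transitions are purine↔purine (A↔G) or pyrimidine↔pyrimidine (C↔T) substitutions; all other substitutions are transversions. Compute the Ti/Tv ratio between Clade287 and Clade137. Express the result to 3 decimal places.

2.000

The sequences differ at positions 3 (G/A, transition), 10 (C/G, transversion), 15 (A/G, transition).
Of the 3 differences, 2 transitions and 1 transversion, so Ti/Tv = 2/1 = 2.000.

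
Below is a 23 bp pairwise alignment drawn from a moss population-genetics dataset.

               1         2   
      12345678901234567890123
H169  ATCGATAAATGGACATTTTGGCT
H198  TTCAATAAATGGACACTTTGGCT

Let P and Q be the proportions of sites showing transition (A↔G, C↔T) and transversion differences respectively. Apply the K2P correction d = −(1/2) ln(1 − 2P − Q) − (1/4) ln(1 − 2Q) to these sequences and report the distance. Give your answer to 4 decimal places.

0.1453

The sequences differ at positions 1 (A/T, transversion), 4 (G/A, transition), 16 (T/C, transition).
Of the 3 differences, 2 transitions and 1 transversion over 23 sites: P = 2/23 = 0.086957, Q = 1/23 = 0.043478.
d = −0.5·ln(0.782608) − 0.25·ln(0.913044) = −0.5·(-0.245123) − 0.25·(-0.090971) = 0.1453.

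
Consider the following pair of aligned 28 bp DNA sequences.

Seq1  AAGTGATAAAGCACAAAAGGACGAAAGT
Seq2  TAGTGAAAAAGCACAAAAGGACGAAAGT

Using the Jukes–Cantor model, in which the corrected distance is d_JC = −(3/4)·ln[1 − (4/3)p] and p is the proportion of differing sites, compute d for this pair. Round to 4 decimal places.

0.0751

Mismatches occur at site 1 (A/T), site 7 (T/A).
p = 2/28 = 0.071429.
d = −0.75 · ln(1 − (4/3)·0.071429) = −0.75 · ln(0.904761) = −0.75 · (-0.100084) = 0.0751.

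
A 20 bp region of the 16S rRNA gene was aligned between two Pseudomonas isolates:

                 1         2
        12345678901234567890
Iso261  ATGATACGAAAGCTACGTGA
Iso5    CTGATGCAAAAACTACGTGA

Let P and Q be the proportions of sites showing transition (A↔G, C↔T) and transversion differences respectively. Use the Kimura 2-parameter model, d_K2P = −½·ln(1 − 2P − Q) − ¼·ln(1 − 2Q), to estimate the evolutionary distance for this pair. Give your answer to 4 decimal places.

0.2417

Differing sites — 1:A/C (Tv); 6:A/G (Ti); 8:G/A (Ti); 12:G/A (Ti).
Of the 4 differences, 3 transitions and 1 transversion over 20 sites: P = 3/20 = 0.150000, Q = 1/20 = 0.050000.
d = −0.5·ln(0.650000) − 0.25·ln(0.900000) = −0.5·(-0.430783) − 0.25·(-0.105361) = 0.2417.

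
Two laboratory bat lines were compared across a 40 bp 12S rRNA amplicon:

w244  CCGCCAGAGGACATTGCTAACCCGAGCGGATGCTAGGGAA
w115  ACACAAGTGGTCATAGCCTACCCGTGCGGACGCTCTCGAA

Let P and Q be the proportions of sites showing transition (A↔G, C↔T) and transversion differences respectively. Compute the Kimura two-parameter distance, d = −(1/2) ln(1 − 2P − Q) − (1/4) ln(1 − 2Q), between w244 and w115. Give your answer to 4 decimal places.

0.4287

Differing sites — 1:C/A (Tv); 3:G/A (Ti); 5:C/A (Tv); 8:A/T (Tv); 11:A/T (Tv); 15:T/A (Tv); 18:T/C (Ti); 19:A/T (Tv); 25:A/T (Tv); 31:T/C (Ti); 35:A/C (Tv); 36:G/T (Tv); 37:G/C (Tv).
Of the 13 differences, 3 transitions and 10 transversions over 40 sites: P = 3/40 = 0.075000, Q = 10/40 = 0.250000.
d = −0.5·ln(0.600000) − 0.25·ln(0.500000) = −0.5·(-0.510826) − 0.25·(-0.693147) = 0.4287.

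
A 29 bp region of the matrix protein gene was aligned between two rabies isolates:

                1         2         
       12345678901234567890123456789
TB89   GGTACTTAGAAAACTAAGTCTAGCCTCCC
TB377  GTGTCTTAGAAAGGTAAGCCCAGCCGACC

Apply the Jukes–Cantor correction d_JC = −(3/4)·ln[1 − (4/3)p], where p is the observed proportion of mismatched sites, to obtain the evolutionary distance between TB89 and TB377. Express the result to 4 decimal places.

0.4006

Differing sites — 2:G/T; 3:T/G; 4:A/T; 13:A/G; 14:C/G; 19:T/C; 21:T/C; 26:T/G; 27:C/A.
p = 9/29 = 0.310345.
d = −0.75 · ln(1 − (4/3)·0.310345) = −0.75 · ln(0.586207) = −0.75 · (-0.534082) = 0.4006.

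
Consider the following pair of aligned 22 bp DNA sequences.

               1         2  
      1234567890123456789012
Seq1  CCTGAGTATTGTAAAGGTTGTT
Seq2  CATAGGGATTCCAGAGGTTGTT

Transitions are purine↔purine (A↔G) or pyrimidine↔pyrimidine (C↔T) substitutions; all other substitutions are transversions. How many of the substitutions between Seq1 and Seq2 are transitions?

The sequences differ at positions 2 (C/A, transversion), 4 (G/A, transition), 5 (A/G, transition), 7 (T/G, transversion), 11 (G/C, transversion), 12 (T/C, transition), 14 (A/G, transition).
Of the 7 differences, 4 transitions and 3 transversions, so the answer is 4.

4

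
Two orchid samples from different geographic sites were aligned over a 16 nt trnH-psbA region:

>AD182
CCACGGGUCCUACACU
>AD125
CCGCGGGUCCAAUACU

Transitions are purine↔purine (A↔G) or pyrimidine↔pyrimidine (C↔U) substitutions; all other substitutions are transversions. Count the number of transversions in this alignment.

1

The sequences differ at positions 3 (A/G, transition), 11 (U/A, transversion), 13 (C/U, transition).
Of the 3 differences, 2 transitions and 1 transversion, so the answer is 1.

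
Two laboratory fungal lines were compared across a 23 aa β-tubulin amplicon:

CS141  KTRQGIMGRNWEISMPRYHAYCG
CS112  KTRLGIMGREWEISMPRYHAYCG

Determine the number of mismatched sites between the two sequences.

Mismatches occur at site 4 (Q↔L), site 10 (N↔E).
That gives 2 mismatches out of 23 aligned sites, so the Hamming distance is 2.

2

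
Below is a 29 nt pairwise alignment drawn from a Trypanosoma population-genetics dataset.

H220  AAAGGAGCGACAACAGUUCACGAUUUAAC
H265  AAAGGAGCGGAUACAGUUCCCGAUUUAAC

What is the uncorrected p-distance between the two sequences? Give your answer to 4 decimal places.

0.1379

The sequences differ at positions 10 (A/G), 11 (C/A), 12 (A/U), 20 (A/C).
There are 4 differences over 29 sites, so p = 4/29 = 0.1379.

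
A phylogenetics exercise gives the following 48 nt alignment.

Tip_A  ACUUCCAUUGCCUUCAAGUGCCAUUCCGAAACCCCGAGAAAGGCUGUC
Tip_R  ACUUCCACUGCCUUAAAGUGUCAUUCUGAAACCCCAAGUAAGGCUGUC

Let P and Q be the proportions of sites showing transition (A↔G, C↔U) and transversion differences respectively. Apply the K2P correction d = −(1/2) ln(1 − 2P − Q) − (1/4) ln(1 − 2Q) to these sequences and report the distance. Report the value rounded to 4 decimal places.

0.1386

The sequences differ at positions 8 (U/C, transition), 15 (C/A, transversion), 21 (C/U, transition), 27 (C/U, transition), 36 (G/A, transition), 39 (A/U, transversion).
Of the 6 differences, 4 transitions and 2 transversions over 48 sites: P = 4/48 = 0.083333, Q = 2/48 = 0.041667.
d = −0.5·ln(0.791667) − 0.25·ln(0.916666) = −0.5·(-0.233614) − 0.25·(-0.087012) = 0.1386.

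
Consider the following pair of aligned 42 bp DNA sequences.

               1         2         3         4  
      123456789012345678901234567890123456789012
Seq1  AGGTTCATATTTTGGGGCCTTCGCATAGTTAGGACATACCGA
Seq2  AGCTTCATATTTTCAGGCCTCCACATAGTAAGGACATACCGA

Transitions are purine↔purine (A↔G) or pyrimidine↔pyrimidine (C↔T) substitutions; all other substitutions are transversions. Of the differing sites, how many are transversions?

Differing sites — 3:G/C (Tv); 14:G/C (Tv); 15:G/A (Ti); 21:T/C (Ti); 23:G/A (Ti); 30:T/A (Tv).
Of the 6 differences, 3 transitions and 3 transversions, so the answer is 3.

3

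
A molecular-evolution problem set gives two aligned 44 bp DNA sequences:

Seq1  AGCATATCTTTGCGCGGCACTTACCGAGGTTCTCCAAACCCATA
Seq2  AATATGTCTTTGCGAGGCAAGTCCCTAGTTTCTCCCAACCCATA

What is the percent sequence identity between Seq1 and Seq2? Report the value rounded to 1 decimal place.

Differing sites — 2:G/A; 3:C/T; 6:A/G; 15:C/A; 20:C/A; 21:T/G; 23:A/C; 26:G/T; 29:G/T; 36:A/C.
34 of the 44 sites match, so the percent identity is 34/44 × 100 = 77.3%.

77.3%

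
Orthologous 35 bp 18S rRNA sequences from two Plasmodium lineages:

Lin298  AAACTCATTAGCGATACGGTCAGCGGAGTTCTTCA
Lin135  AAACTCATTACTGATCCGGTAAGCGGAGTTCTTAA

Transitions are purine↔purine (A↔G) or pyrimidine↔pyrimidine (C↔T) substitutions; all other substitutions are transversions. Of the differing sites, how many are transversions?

4

Mismatches occur at site 11 (G↔C, transversion), site 12 (C↔T, transition), site 16 (A↔C, transversion), site 21 (C↔A, transversion), site 34 (C↔A, transversion).
Of the 5 differences, 1 transition and 4 transversions, so the answer is 4.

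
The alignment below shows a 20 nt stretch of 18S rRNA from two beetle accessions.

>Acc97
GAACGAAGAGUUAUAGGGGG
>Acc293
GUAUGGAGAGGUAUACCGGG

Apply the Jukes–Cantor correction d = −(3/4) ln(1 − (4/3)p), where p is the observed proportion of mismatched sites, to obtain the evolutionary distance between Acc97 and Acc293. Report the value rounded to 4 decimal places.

0.3831

Differing sites — 2:A/U; 4:C/U; 6:A/G; 11:U/G; 16:G/C; 17:G/C.
p = 6/20 = 0.300000.
d = −0.75 · ln(1 − (4/3)·0.300000) = −0.75 · ln(0.600000) = −0.75 · (-0.510826) = 0.3831.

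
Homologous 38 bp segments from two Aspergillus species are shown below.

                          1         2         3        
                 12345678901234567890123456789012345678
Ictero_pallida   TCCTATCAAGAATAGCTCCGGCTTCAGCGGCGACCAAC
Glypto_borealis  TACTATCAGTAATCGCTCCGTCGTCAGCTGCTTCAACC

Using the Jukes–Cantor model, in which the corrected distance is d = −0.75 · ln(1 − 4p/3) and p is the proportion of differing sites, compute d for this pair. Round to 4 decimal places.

Mismatches occur at site 2 (C↔A), site 9 (A↔G), site 10 (G↔T), site 14 (A↔C), site 21 (G↔T), site 23 (T↔G), site 29 (G↔T), site 32 (G↔T), site 33 (A↔T), site 35 (C↔A), site 37 (A↔C).
p = 11/38 = 0.289474.
d = −0.75 · ln(1 − (4/3)·0.289474) = −0.75 · ln(0.614035) = −0.75 · (-0.487703) = 0.3658.

0.3658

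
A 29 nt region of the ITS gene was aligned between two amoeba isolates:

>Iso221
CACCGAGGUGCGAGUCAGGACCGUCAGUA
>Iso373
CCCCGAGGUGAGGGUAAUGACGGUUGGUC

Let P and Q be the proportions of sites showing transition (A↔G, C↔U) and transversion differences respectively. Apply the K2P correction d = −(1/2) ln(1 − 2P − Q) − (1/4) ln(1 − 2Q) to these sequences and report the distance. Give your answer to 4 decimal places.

Differing sites — 2:A/C (Tv); 11:C/A (Tv); 13:A/G (Ti); 16:C/A (Tv); 18:G/U (Tv); 22:C/G (Tv); 25:C/U (Ti); 26:A/G (Ti); 29:A/C (Tv).
Of the 9 differences, 3 transitions and 6 transversions over 29 sites: P = 3/29 = 0.103448, Q = 6/29 = 0.206897.
d = −0.5·ln(0.586207) − 0.25·ln(0.586206) = −0.5·(-0.534082) − 0.25·(-0.534084) = 0.4006.

0.4006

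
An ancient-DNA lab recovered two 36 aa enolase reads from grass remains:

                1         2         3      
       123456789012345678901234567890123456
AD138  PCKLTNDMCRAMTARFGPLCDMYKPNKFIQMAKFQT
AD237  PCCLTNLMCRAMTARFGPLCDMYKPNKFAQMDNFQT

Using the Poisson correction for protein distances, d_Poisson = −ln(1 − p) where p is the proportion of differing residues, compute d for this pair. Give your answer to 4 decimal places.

Differing sites — 3:K/C; 7:D/L; 29:I/A; 32:A/D; 33:K/N.
p = 5/36 = 0.138889.
d = −ln(1 − 0.138889) = −ln(0.861111) = 0.1495.

0.1495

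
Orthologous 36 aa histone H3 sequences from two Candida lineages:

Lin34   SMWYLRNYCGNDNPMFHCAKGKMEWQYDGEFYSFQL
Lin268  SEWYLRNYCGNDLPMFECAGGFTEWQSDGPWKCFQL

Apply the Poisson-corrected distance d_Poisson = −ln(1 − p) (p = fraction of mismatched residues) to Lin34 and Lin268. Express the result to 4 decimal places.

0.3646

The sequences differ at positions 2 (M/E), 13 (N/L), 17 (H/E), 20 (K/G), 22 (K/F), 23 (M/T), 27 (Y/S), 30 (E/P), 31 (F/W), 32 (Y/K), 33 (S/C).
p = 11/36 = 0.305556.
d = −ln(1 − 0.305556) = −ln(0.694444) = 0.3646.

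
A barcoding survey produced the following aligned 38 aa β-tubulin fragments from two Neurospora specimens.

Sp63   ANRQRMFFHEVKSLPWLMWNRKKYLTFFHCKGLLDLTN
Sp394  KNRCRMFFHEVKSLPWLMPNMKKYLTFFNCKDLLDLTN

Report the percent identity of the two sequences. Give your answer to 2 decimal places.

The sequences differ at positions 1 (A/K), 4 (Q/C), 19 (W/P), 21 (R/M), 29 (H/N), 32 (G/D).
32 of the 38 sites match, so the percent identity is 32/38 × 100 = 84.21%.

84.21%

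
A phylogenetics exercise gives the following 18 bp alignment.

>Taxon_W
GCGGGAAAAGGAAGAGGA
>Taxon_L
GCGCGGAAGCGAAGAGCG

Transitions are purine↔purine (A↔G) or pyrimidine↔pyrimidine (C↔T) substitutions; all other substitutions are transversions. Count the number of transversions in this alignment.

3

Differing sites — 4:G/C (Tv); 6:A/G (Ti); 9:A/G (Ti); 10:G/C (Tv); 17:G/C (Tv); 18:A/G (Ti).
Of the 6 differences, 3 transitions and 3 transversions, so the answer is 3.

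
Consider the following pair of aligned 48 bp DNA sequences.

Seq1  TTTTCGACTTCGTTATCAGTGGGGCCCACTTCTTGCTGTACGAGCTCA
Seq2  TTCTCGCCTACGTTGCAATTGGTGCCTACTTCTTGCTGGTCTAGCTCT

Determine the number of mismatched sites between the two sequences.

13

The sequences differ at positions 3 (T/C), 7 (A/C), 10 (T/A), 15 (A/G), 16 (T/C), 17 (C/A), 19 (G/T), 23 (G/T), 27 (C/T), 39 (T/G), 40 (A/T), 42 (G/T), 48 (A/T).
That gives 13 mismatches out of 48 aligned sites, so the Hamming distance is 13.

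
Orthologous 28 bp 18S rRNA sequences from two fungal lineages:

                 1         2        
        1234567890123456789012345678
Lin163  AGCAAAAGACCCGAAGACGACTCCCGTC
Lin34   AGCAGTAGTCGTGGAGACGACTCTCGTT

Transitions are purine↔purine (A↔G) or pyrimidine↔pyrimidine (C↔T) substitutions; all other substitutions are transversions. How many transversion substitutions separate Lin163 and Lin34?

Differing sites — 5:A/G (Ti); 6:A/T (Tv); 9:A/T (Tv); 11:C/G (Tv); 12:C/T (Ti); 14:A/G (Ti); 24:C/T (Ti); 28:C/T (Ti).
Of the 8 differences, 5 transitions and 3 transversions, so the answer is 3.

3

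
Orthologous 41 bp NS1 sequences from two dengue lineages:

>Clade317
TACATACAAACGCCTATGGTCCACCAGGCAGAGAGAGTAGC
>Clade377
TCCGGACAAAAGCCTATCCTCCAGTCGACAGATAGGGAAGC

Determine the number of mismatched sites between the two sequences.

The sequences differ at positions 2 (A/C), 4 (A/G), 5 (T/G), 11 (C/A), 18 (G/C), 19 (G/C), 24 (C/G), 25 (C/T), 26 (A/C), 28 (G/A), 33 (G/T), 36 (A/G), 38 (T/A).
That gives 13 mismatches out of 41 aligned sites, so the Hamming distance is 13.

13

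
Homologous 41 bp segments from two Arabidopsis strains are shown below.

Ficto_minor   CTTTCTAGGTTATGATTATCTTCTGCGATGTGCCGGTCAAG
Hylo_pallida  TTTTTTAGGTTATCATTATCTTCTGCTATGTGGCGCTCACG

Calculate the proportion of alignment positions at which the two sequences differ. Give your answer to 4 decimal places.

The sequences differ at positions 1 (C/T), 5 (C/T), 14 (G/C), 27 (G/T), 33 (C/G), 36 (G/C), 40 (A/C).
There are 7 differences over 41 sites, so p = 7/41 = 0.1707.

0.1707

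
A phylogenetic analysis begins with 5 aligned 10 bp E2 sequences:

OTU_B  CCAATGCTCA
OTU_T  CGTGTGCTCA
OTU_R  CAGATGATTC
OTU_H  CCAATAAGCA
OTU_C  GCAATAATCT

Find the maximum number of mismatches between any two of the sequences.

Pairwise Hamming distances:
  OTU_B vs OTU_T: 3
  OTU_B vs OTU_R: 5
  OTU_B vs OTU_H: 3
  OTU_B vs OTU_C: 4
  OTU_T vs OTU_R: 6
  OTU_T vs OTU_H: 6
  OTU_T vs OTU_C: 7
  OTU_R vs OTU_H: 6
  OTU_R vs OTU_C: 6
  OTU_H vs OTU_C: 3
The largest is 7, between OTU_T and OTU_C.

7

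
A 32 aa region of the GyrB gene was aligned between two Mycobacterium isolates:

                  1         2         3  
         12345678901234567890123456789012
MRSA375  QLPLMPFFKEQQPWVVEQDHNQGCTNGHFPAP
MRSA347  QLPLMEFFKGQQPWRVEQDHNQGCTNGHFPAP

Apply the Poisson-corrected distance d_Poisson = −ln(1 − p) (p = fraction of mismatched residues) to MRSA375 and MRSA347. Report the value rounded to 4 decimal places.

Differing sites — 6:P/E; 10:E/G; 15:V/R.
p = 3/32 = 0.093750.
d = −ln(1 − 0.093750) = −ln(0.906250) = 0.0984.

0.0984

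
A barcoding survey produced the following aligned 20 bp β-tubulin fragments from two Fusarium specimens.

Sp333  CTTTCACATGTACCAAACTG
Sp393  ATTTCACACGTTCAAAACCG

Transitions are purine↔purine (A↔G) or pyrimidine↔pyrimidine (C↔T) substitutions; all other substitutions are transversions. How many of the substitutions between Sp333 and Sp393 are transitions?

Differing sites — 1:C/A (Tv); 9:T/C (Ti); 12:A/T (Tv); 14:C/A (Tv); 19:T/C (Ti).
Of the 5 differences, 2 transitions and 3 transversions, so the answer is 2.

2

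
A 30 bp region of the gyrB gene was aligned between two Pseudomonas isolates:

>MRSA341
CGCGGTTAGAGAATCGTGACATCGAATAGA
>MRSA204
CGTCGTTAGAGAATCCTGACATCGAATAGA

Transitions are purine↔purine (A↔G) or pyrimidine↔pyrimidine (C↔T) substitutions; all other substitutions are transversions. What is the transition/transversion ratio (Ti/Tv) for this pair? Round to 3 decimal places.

Mismatches occur at site 3 (C↔T, transition), site 4 (G↔C, transversion), site 16 (G↔C, transversion).
Of the 3 differences, 1 transition and 2 transversions, so Ti/Tv = 1/2 = 0.500.

0.500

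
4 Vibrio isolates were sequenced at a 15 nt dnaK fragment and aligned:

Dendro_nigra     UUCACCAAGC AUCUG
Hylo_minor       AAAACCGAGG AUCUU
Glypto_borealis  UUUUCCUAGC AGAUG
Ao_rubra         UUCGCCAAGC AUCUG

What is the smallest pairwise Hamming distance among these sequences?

1

Pairwise Hamming distances:
  Dendro_nigra vs Hylo_minor: 6
  Dendro_nigra vs Glypto_borealis: 5
  Dendro_nigra vs Ao_rubra: 1
  Hylo_minor vs Glypto_borealis: 9
  Hylo_minor vs Ao_rubra: 7
  Glypto_borealis vs Ao_rubra: 5
The smallest is 1, between Dendro_nigra and Ao_rubra.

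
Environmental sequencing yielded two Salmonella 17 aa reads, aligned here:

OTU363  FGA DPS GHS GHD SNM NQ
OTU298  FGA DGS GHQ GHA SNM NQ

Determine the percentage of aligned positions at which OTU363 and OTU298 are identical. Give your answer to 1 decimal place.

Differing sites — 5:P/G; 9:S/Q; 12:D/A.
14 of the 17 sites match, so the percent identity is 14/17 × 100 = 82.4%.

82.4%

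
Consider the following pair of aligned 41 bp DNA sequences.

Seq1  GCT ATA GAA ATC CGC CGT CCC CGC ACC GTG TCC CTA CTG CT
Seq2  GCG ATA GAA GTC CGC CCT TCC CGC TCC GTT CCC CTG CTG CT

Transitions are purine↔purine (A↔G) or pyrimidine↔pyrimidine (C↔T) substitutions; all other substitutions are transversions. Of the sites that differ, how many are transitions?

Differing sites — 3:T/G (Tv); 10:A/G (Ti); 17:G/C (Tv); 19:C/T (Ti); 25:A/T (Tv); 30:G/T (Tv); 31:T/C (Ti); 36:A/G (Ti).
Of the 8 differences, 4 transitions and 4 transversions, so the answer is 4.

4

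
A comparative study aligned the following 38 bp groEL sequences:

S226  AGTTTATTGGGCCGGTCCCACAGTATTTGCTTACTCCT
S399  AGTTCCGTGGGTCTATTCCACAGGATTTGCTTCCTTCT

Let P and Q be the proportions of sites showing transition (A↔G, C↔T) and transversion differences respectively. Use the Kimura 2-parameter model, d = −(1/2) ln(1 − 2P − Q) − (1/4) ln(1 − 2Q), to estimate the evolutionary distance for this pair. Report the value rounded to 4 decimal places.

0.3274

Differing sites — 5:T/C (Ti); 6:A/C (Tv); 7:T/G (Tv); 12:C/T (Ti); 14:G/T (Tv); 15:G/A (Ti); 17:C/T (Ti); 24:T/G (Tv); 33:A/C (Tv); 36:C/T (Ti).
Of the 10 differences, 5 transitions and 5 transversions over 38 sites: P = 5/38 = 0.131579, Q = 5/38 = 0.131579.
d = −0.5·ln(0.605263) − 0.25·ln(0.736842) = −0.5·(-0.502092) − 0.25·(-0.305382) = 0.3274.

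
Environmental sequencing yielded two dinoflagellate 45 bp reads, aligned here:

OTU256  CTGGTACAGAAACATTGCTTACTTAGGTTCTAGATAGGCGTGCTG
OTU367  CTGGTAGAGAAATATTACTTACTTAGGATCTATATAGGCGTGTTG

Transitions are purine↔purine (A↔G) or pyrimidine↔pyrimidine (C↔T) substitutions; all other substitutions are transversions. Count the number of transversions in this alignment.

Differing sites — 7:C/G (Tv); 13:C/T (Ti); 17:G/A (Ti); 28:T/A (Tv); 33:G/T (Tv); 43:C/T (Ti).
Of the 6 differences, 3 transitions and 3 transversions, so the answer is 3.

3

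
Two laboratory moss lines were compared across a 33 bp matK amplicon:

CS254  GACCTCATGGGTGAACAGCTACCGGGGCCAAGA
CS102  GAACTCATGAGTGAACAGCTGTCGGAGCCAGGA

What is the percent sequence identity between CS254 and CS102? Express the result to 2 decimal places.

Mismatches occur at site 3 (C→A), site 10 (G→A), site 21 (A→G), site 22 (C→T), site 26 (G→A), site 31 (A→G).
27 of the 33 sites match, so the percent identity is 27/33 × 100 = 81.82%.

81.82%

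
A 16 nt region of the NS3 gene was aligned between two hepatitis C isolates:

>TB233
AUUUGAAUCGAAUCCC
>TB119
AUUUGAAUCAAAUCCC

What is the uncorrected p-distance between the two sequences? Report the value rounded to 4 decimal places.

0.0625

A single mismatch occurs at site 10 (G/A).
There are 1 differences over 16 sites, so p = 1/16 = 0.0625.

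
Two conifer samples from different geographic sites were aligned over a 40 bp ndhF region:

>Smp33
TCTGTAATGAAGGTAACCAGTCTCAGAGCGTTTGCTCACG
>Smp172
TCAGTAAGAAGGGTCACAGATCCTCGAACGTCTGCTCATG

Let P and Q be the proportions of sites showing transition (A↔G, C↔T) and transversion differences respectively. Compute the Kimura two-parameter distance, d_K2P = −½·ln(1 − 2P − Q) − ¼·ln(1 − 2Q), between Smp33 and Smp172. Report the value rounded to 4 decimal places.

Mismatches occur at site 3 (T/A, transversion), site 8 (T/G, transversion), site 9 (G/A, transition), site 11 (A/G, transition), site 15 (A/C, transversion), site 18 (C/A, transversion), site 19 (A/G, transition), site 20 (G/A, transition), site 23 (T/C, transition), site 24 (C/T, transition), site 25 (A/C, transversion), site 28 (G/A, transition), site 32 (T/C, transition), site 39 (C/T, transition).
Of the 14 differences, 9 transitions and 5 transversions over 40 sites: P = 9/40 = 0.225000, Q = 5/40 = 0.125000.
d = −0.5·ln(0.425000) − 0.25·ln(0.750000) = −0.5·(-0.855666) − 0.25·(-0.287682) = 0.4998.

0.4998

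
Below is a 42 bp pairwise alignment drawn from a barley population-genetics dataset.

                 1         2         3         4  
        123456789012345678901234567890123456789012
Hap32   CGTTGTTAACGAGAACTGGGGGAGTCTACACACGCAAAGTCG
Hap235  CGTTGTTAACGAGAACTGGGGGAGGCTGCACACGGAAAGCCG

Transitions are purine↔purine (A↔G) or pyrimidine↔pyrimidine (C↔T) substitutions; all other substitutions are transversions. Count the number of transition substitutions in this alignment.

Mismatches occur at site 25 (T→G, transversion), site 28 (A→G, transition), site 35 (C→G, transversion), site 40 (T→C, transition).
Of the 4 differences, 2 transitions and 2 transversions, so the answer is 2.

2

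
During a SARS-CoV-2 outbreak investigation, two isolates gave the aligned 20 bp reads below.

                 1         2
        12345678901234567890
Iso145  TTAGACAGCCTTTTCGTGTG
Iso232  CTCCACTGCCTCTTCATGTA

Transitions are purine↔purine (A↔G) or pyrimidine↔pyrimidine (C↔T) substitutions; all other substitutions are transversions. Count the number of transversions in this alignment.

3

Differing sites — 1:T/C (Ti); 3:A/C (Tv); 4:G/C (Tv); 7:A/T (Tv); 12:T/C (Ti); 16:G/A (Ti); 20:G/A (Ti).
Of the 7 differences, 4 transitions and 3 transversions, so the answer is 3.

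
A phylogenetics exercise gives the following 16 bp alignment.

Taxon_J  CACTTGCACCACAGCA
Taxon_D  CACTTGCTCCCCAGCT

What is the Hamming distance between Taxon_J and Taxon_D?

3

Differing sites — 8:A/T; 11:A/C; 16:A/T.
That gives 3 mismatches out of 16 aligned sites, so the Hamming distance is 3.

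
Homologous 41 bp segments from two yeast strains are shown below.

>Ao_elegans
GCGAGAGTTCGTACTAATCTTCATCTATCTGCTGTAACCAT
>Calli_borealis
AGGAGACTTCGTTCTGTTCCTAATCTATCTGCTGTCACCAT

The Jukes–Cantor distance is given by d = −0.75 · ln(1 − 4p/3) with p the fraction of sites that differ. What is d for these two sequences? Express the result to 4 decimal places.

0.2597

Differing sites — 1:G/A; 2:C/G; 7:G/C; 13:A/T; 16:A/G; 17:A/T; 20:T/C; 22:C/A; 36:A/C.
p = 9/41 = 0.219512.
d = −0.75 · ln(1 − (4/3)·0.219512) = −0.75 · ln(0.707317) = −0.75 · (-0.346276) = 0.2597.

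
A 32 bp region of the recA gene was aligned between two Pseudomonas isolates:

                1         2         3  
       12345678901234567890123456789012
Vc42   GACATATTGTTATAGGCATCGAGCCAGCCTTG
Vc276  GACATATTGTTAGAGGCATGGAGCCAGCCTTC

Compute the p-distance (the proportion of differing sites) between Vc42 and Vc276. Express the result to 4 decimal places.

Differing sites — 13:T/G; 20:C/G; 32:G/C.
There are 3 differences over 32 sites, so p = 3/32 = 0.0938.

0.0938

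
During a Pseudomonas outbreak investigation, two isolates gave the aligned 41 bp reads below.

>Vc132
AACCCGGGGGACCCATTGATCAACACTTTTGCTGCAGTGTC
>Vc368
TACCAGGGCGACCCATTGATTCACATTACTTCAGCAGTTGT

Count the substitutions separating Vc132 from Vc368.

13

The sequences differ at positions 1 (A/T), 5 (C/A), 9 (G/C), 21 (C/T), 22 (A/C), 26 (C/T), 28 (T/A), 29 (T/C), 31 (G/T), 33 (T/A), 39 (G/T), 40 (T/G), 41 (C/T).
That gives 13 mismatches out of 41 aligned sites, so the Hamming distance is 13.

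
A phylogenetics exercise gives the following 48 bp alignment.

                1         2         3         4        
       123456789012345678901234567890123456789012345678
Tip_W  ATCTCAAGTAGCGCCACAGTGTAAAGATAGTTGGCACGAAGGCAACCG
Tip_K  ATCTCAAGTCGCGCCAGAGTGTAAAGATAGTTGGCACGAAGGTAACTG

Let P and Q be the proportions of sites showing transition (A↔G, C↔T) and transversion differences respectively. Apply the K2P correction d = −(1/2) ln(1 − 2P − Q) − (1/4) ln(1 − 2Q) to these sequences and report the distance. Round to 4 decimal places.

0.0885

Mismatches occur at site 10 (A/C, transversion), site 17 (C/G, transversion), site 43 (C/T, transition), site 47 (C/T, transition).
Of the 4 differences, 2 transitions and 2 transversions over 48 sites: P = 2/48 = 0.041667, Q = 2/48 = 0.041667.
d = −0.5·ln(0.874999) − 0.25·ln(0.916666) = −0.5·(-0.133533) − 0.25·(-0.087012) = 0.0885.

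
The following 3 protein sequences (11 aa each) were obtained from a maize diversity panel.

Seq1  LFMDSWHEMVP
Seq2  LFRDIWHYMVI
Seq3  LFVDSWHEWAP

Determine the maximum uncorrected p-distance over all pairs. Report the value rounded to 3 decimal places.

0.545

Pairwise Hamming distances:
  Seq1 vs Seq2: 4
  Seq1 vs Seq3: 3
  Seq2 vs Seq3: 6
The largest is 6 mismatches, between Seq2 and Seq3; p = 6/11 = 0.545.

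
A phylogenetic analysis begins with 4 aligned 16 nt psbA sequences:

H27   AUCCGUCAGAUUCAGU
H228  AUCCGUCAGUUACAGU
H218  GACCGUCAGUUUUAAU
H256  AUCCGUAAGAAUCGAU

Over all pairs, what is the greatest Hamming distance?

Pairwise Hamming distances:
  H27 vs H228: 2
  H27 vs H218: 5
  H27 vs H256: 4
  H228 vs H218: 5
  H228 vs H256: 6
  H218 vs H256: 7
The largest is 7, between H218 and H256.

7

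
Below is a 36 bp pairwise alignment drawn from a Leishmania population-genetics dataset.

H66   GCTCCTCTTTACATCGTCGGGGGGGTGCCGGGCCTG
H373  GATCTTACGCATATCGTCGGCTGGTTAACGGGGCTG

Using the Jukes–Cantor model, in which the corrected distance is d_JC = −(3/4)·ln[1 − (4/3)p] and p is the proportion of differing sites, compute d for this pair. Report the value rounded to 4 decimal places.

0.4926

The sequences differ at positions 2 (C/A), 5 (C/T), 7 (C/A), 8 (T/C), 9 (T/G), 10 (T/C), 12 (C/T), 21 (G/C), 22 (G/T), 25 (G/T), 27 (G/A), 28 (C/A), 33 (C/G).
p = 13/36 = 0.361111.
d = −0.75 · ln(1 − (4/3)·0.361111) = −0.75 · ln(0.518519) = −0.75 · (-0.656779) = 0.4926.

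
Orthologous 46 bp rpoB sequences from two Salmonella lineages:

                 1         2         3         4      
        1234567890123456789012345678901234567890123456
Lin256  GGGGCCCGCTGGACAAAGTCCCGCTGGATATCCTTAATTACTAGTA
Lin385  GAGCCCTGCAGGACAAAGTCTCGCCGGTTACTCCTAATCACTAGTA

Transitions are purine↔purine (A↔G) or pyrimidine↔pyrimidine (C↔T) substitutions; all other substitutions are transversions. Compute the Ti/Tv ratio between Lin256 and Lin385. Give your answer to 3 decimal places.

2.667

Differing sites — 2:G/A (Ti); 4:G/C (Tv); 7:C/T (Ti); 10:T/A (Tv); 21:C/T (Ti); 25:T/C (Ti); 28:A/T (Tv); 31:T/C (Ti); 32:C/T (Ti); 34:T/C (Ti); 39:T/C (Ti).
Of the 11 differences, 8 transitions and 3 transversions, so Ti/Tv = 8/3 = 2.667.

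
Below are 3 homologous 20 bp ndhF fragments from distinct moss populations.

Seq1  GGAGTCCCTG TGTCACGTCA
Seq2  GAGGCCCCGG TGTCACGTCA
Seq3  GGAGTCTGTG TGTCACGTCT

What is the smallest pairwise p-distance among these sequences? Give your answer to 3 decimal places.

0.150

Pairwise Hamming distances:
  Seq1 vs Seq2: 4
  Seq1 vs Seq3: 3
  Seq2 vs Seq3: 7
The smallest is 3 mismatches, between Seq1 and Seq3; p = 3/20 = 0.150.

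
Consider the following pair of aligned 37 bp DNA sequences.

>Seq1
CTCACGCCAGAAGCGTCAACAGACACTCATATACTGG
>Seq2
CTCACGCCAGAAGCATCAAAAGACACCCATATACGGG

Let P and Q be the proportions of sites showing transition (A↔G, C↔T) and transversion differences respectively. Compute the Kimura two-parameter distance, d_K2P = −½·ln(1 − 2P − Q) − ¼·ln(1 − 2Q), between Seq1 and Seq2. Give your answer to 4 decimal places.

0.1171

The sequences differ at positions 15 (G/A, transition), 20 (C/A, transversion), 27 (T/C, transition), 35 (T/G, transversion).
Of the 4 differences, 2 transitions and 2 transversions over 37 sites: P = 2/37 = 0.054054, Q = 2/37 = 0.054054.
d = −0.5·ln(0.837838) − 0.25·ln(0.891892) = −0.5·(-0.176931) − 0.25·(-0.114410) = 0.1171.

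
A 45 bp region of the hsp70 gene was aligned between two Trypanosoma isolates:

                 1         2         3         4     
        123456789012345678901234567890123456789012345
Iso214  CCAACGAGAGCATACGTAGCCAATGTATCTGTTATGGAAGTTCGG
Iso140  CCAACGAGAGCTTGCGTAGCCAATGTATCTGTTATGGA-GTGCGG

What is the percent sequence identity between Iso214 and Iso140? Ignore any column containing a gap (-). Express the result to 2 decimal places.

Excluding the 1 gap column leaves 44 comparable sites.
Mismatches occur at site 12 (A/T), site 14 (A/G), site 42 (T/G).
41 of the 44 comparable sites match, so the percent identity is 41/44 × 100 = 93.18%.

93.18%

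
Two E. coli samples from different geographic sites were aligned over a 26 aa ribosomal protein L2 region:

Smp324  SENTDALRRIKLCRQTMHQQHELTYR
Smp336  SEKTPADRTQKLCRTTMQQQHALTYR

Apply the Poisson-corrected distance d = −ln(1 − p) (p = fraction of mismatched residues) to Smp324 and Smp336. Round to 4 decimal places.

0.3677

The sequences differ at positions 3 (N/K), 5 (D/P), 7 (L/D), 9 (R/T), 10 (I/Q), 15 (Q/T), 18 (H/Q), 22 (E/A).
p = 8/26 = 0.307692.
d = −ln(1 − 0.307692) = −ln(0.692308) = 0.3677.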